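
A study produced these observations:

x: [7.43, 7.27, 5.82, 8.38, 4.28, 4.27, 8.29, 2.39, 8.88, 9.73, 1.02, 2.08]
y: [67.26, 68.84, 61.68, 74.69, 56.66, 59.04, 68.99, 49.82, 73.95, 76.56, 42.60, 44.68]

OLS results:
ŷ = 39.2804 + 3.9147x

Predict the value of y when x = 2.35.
ŷ = 48.4799

Plug x = 2.35 into the fitted line:

ŷ = 39.2804 + 3.9147 × 2.35
ŷ = 39.2804 + 9.1995
ŷ = 48.4799

This is a point prediction; actual observations scatter around it by roughly the residual standard deviation.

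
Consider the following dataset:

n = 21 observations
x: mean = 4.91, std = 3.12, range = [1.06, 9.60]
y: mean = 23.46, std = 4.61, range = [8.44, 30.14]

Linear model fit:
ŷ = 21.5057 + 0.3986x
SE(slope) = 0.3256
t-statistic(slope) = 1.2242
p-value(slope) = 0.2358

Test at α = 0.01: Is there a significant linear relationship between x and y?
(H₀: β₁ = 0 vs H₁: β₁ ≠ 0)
p-value = 0.2358 ≥ α = 0.01, so we fail to reject H₀. The relationship is not significant.

Hypothesis test for the slope coefficient:

H₀: β₁ = 0 (no linear relationship)
H₁: β₁ ≠ 0 (linear relationship exists)

Test statistic: t = β̂₁ / SE(β̂₁) = 0.3986 / 0.3256 = 1.2242

With df = 19, the two-sided p-value for |t| = 1.2242 is 0.2358.

Decision rule: reject H₀ if p-value < α.
p-value = 0.2358 ≥ α = 0.01 → fail to reject H₀.

At α = 0.01 the data do not provide convincing evidence of a nonzero slope.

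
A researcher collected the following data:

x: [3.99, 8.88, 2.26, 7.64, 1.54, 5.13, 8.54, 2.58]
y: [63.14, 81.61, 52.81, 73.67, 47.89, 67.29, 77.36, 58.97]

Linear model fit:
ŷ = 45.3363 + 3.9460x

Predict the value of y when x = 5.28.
ŷ = 66.1712

x = 5.28 lies inside the observed range [1.54, 8.88], so the fitted equation applies directly:

ŷ = 45.3363 + 3.9460 × 5.28
ŷ = 45.3363 + 20.8349
ŷ = 66.1712

This is the fitted mean response at that x — an individual observation would come with a wider prediction interval.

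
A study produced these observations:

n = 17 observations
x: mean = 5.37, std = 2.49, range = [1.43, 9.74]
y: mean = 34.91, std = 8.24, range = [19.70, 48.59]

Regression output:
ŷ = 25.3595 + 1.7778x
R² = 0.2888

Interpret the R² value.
The model explains 28.88% of the variance in y (R² = 0.2888), leaving 71.12% unexplained; the fit is weak.

R² = 1 − SS_res/SS_tot compares the residual scatter to the total scatter of y about its mean.

Here R² = 0.2888:
- Explained: 28.88% of the variation in y
- Unexplained (residual): 100% − 28.88% = 71.12%
- Rule of thumb (below 0.3 weak; 0.3 to below 0.7 moderate; 0.7 and above strong) → weak

Equivalently, for simple linear regression R² = r², so |r| = √0.2888 ≈ 0.5374.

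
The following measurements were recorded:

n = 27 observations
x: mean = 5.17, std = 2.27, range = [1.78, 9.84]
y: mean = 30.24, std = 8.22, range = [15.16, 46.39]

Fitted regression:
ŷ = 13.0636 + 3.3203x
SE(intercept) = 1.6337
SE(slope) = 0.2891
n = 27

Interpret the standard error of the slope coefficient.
The slope 3.3203 is pinned down to within about ±0.2891 (one SE) by these data — relative uncertainty 8.7%, i.e. precise.

What SE measures:
- The standard error quantifies the sampling variability of the coefficient estimate
- It is the estimated standard deviation of β̂₁ across hypothetical repeated samples of the same size
- Smaller SE → more precise estimate

Relative precision:
- SE / |β̂₁| = 0.2891 / 3.3203 = 8.7%
- Rule of thumb (under 20%: precise; 20% to under 50%: moderately precise; 50% or more: imprecise) → precise

Rough 95% range (±2 SE): 3.3203 ± 0.5782 → (2.7421, 3.8985).

What drives SE(β̂₁): larger n (here n = 27) → smaller SE; more residual scatter → larger SE.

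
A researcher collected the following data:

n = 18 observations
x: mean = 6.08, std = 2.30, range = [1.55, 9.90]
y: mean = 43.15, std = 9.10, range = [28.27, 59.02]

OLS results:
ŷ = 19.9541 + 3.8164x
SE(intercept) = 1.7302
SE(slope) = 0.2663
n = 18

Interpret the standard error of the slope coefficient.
The slope 3.8164 is pinned down to within about ±0.2663 (one SE) by these data — relative uncertainty 7.0%, i.e. precise.

SE(β̂₁) = s / √Sxx, where s is the residual standard deviation and Sxx = Σ(x − x̄)². It is the yardstick for how far β̂₁ = 3.8164 could plausibly be from the true slope.

Relative precision:
- SE / |β̂₁| = 0.2663 / 3.8164 = 7.0%
- Rule of thumb (under 20%: precise; 20% to under 50%: moderately precise; 50% or more: imprecise) → precise

Link to the t-test: t = β̂₁ / SE(β̂₁) = 3.8164 / 0.2663 = 14.3312, the statistic for H₀: β₁ = 0.

What drives SE(β̂₁): larger n (here n = 18) → smaller SE.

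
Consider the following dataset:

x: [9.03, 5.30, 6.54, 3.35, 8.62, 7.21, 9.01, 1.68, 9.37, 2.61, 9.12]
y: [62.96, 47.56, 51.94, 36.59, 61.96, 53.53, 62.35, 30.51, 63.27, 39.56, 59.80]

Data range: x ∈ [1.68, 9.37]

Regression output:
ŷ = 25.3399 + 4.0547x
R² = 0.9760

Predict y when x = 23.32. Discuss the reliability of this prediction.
ŷ = 119.8955, but this is extrapolation (above the data range [1.68, 9.37]) and may be unreliable.

Prediction calculation:
ŷ = 25.3399 + 4.0547 × 23.32
ŷ = 119.8955

Reliability:
- Data range: x ∈ [1.68, 9.37]
- Prediction point: x = 23.32 is 13.95 units above the observed range → this is EXTRAPOLATION, not interpolation

Why that matters here:
- The linear relationship may not hold outside the observed range
- There are no observations near this x to validate the fitted line there
- Real relationships often flatten, saturate, or turn nonlinear at extremes

Report the number if required, but flag clearly that it is an extrapolation.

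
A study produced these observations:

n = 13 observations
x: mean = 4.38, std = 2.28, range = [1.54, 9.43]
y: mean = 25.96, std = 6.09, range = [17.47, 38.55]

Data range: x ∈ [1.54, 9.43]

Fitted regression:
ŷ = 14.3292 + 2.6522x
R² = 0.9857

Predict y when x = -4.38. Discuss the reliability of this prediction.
ŷ = 2.7126, but this is extrapolation (below the data range [1.54, 9.43]) and may be unreliable.

Prediction calculation:
ŷ = 14.3292 + 2.6522 × (-4.38)
ŷ = 2.7126

Reliability:
- Data range: x ∈ [1.54, 9.43]
- Prediction point: x = -4.38 is 5.92 units below the observed range → this is EXTRAPOLATION, not interpolation

Why that matters here:
- The standard error of prediction grows with (x − x̄)², and x = -4.38 is far from x̄ = 4.38
- Real relationships often flatten, saturate, or turn nonlinear at extremes
- There are no observations near this x to validate the fitted line there

A defensible statement: 'if the linear trend continued to x = -4.38, y would be about 2.7126' — the premise is untested.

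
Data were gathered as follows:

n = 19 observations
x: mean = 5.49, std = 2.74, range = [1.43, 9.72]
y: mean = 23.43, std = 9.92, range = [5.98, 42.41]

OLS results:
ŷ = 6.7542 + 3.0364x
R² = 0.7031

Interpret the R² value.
About 70.31% of the variability in y is accounted for by the regression on x (R² = 0.7031) — a strong linear fit.

The coefficient of determination R² is the fraction of the total variation in y that the fitted line accounts for.

Here R² = 0.7031:
- Explained: 70.31% of the variation in y
- Unexplained (residual): 100% − 70.31% = 29.69%
- Rule of thumb (below 0.3 weak; 0.3 to below 0.7 moderate; 0.7 and above strong) → strong

Calculation: R² = 1 − (SS_res / SS_tot), where SS_res is the sum of squared residuals and SS_tot the total sum of squares.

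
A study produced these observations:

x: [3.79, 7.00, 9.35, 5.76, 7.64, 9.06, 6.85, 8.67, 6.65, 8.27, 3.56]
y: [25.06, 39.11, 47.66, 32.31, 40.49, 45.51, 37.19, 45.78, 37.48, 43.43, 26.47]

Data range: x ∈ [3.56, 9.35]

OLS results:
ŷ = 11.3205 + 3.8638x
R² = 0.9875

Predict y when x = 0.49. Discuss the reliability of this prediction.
ŷ = 13.2138, but this is extrapolation (below the data range [3.56, 9.35]) and may be unreliable.

Prediction calculation:
ŷ = 11.3205 + 3.8638 × 0.49
ŷ = 13.2138

Reliability:
- Data range: x ∈ [3.56, 9.35]
- Prediction point: x = 0.49 is 3.07 units below the observed range → this is EXTRAPOLATION, not interpolation

Why that matters here:
- R² describes fit only over the sampled x values; it says nothing about behaviour beyond them
- The standard error of prediction grows with (x − x̄)², and x = 0.49 is far from x̄ = 6.96
- Real relationships often flatten, saturate, or turn nonlinear at extremes

A defensible statement: 'if the linear trend continued to x = 0.49, y would be about 13.2138' — the premise is untested.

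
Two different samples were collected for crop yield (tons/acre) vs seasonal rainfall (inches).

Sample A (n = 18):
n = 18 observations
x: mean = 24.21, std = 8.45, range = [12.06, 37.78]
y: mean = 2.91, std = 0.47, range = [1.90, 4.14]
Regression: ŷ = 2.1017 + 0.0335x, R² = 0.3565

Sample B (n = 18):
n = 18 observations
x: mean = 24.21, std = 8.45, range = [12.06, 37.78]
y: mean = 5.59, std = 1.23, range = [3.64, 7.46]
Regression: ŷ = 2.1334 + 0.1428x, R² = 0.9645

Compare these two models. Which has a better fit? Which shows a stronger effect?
Model B has the better fit (R² = 0.9645 vs 0.3565). Model B shows the stronger effect (|β₁| = 0.1428 vs 0.0335).

Model Comparison:

Fit — compare R²:
- Model A: R² = 0.3565 → 35.65% of variance in crop yield explained
- Model B: R² = 0.9645 → 96.45% of variance in crop yield explained
- 0.9645 > 0.3565 → Model B has the better fit

Which has the larger per-inch effect? (|β₁|)
- Model A: β₁ = 0.0335 → predicted crop yield rises 0.0335 tons/acre per additional inch of rainfall
- Model B: β₁ = 0.1428 → predicted crop yield rises 0.1428 tons/acre per additional inch of rainfall
- |0.0335| < |0.1428| → Model B shows the stronger marginal effect

Notes:
- A steeper slope doesn't make a better model if the scatter around the line is large.
- R² measures how tightly points cluster around the line; β₁ measures how steep the line is — they answer different questions.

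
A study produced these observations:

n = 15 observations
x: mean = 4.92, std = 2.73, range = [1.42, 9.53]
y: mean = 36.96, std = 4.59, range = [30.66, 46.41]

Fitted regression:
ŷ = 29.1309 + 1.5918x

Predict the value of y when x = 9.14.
ŷ = 43.6800

x = 9.14 lies inside the observed range [1.42, 9.53], so the fitted equation applies directly:

ŷ = 29.1309 + 1.5918 × 9.14
ŷ = 29.1309 + 14.5491
ŷ = 43.6800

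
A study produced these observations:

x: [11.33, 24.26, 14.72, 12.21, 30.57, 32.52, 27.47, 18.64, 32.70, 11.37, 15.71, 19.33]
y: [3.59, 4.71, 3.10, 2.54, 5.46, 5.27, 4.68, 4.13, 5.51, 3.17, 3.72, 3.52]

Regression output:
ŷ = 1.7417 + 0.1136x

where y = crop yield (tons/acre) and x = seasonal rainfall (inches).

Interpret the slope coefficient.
An increase of one inch in rainfall is associated with a 0.1136 tons/acre increase in predicted crop yield.

The slope β₁ = 0.1136 gives the rate at which the fitted crop yield changes with rainfall.

Interpretation:
- Rainfall up by 1 inch → predicted crop yield increases by 0.1136 tons/acre
- This is a linear approximation: the same per-unit change is assumed across the whole observed x range

The intercept β₀ = 1.7417 is the predicted crop yield when rainfall = 0; since the smallest observed x is 11.33, this is an extrapolation and mainly anchors the line.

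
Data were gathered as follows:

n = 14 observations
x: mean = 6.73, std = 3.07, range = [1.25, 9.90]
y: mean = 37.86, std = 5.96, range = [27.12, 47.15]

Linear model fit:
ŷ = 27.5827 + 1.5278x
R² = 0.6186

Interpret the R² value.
About 61.86% of the variability in y is accounted for by the regression on x (R² = 0.6186) — a moderate linear fit.

The coefficient of determination R² is the fraction of the total variation in y that the fitted line accounts for.

Here R² = 0.6186:
- Explained: 61.86% of the variation in y
- Unexplained (residual): 100% − 61.86% = 38.14%
- Rule of thumb (below 0.3 weak; 0.3 to below 0.7 moderate; 0.7 and above strong) → moderate

Note: R² never decreases when predictors are added, so it should not be used alone to compare models of different size.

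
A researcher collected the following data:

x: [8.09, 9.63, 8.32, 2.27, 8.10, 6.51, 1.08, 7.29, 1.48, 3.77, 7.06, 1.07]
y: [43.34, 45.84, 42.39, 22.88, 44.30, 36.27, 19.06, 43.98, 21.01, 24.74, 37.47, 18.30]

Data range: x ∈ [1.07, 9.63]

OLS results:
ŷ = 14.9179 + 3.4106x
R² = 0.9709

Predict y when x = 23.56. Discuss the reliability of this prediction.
ŷ = 95.2716 (extrapolation — x = 23.56 lies outside [1.07, 9.63], so reliability is low).

Prediction calculation:
ŷ = 14.9179 + 3.4106 × 23.56
ŷ = 95.2716

Reliability:
- Data range: x ∈ [1.07, 9.63]
- Prediction point: x = 23.56 is 13.93 units above the observed range → this is EXTRAPOLATION, not interpolation

Why that matters here:
- There are no observations near this x to validate the fitted line there
- R² describes fit only over the sampled x values; it says nothing about behaviour beyond them

Report the number if required, but flag clearly that it is an extrapolation.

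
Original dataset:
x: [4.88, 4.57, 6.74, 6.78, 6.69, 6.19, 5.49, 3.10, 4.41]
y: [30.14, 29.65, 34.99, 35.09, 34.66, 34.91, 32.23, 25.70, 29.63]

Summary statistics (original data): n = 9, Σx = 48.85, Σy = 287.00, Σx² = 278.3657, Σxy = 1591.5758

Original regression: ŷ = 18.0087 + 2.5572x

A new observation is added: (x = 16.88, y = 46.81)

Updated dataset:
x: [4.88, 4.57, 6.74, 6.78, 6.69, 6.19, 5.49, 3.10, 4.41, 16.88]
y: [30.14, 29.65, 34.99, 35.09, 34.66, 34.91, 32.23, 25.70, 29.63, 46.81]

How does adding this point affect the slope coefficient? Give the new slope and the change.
The slope changes from 2.5572 to 1.4292 (change of -1.1280, or -44.1%).

The new point has HIGH LEVERAGE: x = 16.88 is far from the original mean x̄ = 48.85/9 ≈ 5.43 (original range [3.10, 6.78]).

Step 1: Update the sums with the new point (n goes from 9 to 10)
Σx  = 48.85 + 16.88 = 65.73
Σy  = 287.00 + 46.81 = 333.81
Σx² = 278.3657 + 16.88² = 278.3657 + 284.9344 = 563.3001
Σxy = 1591.5758 + 16.88×46.81 = 1591.5758 + 790.1528 = 2381.7286

Step 2: Recompute the slope with b₁ = (nΣxy − ΣxΣy) / (nΣx² − (Σx)²)
Numerator   = 10×2381.7286 − 65.73×333.81 = 23817.2860 − 21941.3313 = 1875.9547
Denominator = 10×563.3001 − 65.73² = 5633.0010 − 4320.4329 = 1312.5681
b₁(new) = 1875.9547 / 1312.5681 = 1.4292

(Same formula on the original sums: (9×1591.5758 − 48.85×287.00) / (9×278.3657 − 48.85²) = 304.2322 / 118.9688 = 2.5572, matching the given fit.)

Step 3: Change in slope
Δβ₁ = 1.4292 − 2.5572 = -1.1280
Relative change = -1.1280 / 2.5572 × 100% = -44.1%
→ the slope decreases when the point is added.

A high-leverage point only changes the slope if it is off the original line; here y = 46.81 is below the original trend, so the slope decreases.
In practice: examine leverage (hᵢ) and Cook's distance rather than deleting it automatically; check such a point for data-entry or measurement error.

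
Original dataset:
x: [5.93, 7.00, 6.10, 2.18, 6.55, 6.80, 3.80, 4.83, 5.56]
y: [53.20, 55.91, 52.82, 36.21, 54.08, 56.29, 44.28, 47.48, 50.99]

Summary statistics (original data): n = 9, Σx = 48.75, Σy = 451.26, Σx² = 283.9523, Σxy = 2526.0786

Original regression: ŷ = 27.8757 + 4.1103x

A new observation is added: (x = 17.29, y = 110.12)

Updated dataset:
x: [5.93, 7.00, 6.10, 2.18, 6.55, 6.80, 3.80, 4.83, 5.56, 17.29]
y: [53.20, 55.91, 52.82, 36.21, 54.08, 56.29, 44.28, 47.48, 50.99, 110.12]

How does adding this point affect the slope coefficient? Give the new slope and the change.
New slope β₁ = 4.9241 versus 4.1103 before: a change of +0.8138 (+19.8%).

x = 17.29 lies well outside the original x-range [2.18, 7.00] (x̄ ≈ 5.42), so this observation has high leverage and can move the slope substantially.

Step 1: Update the sums with the new point (n goes from 9 to 10)
Σx  = 48.75 + 17.29 = 66.04
Σy  = 451.26 + 110.12 = 561.38
Σx² = 283.9523 + 17.29² = 283.9523 + 298.9441 = 582.8964
Σxy = 2526.0786 + 17.29×110.12 = 2526.0786 + 1903.9748 = 4430.0534

Step 2: Recompute the slope with b₁ = (nΣxy − ΣxΣy) / (nΣx² − (Σx)²)
Numerator   = 10×4430.0534 − 66.04×561.38 = 44300.5340 − 37073.5352 = 7226.9988
Denominator = 10×582.8964 − 66.04² = 5828.9640 − 4361.2816 = 1467.6824
b₁(new) = 7226.9988 / 1467.6824 = 4.9241

(Same formula on the original sums: (9×2526.0786 − 48.75×451.26) / (9×283.9523 − 48.75²) = 735.7824 / 179.0082 = 4.1103, matching the given fit.)

Step 3: Change in slope
Δβ₁ = 4.9241 − 4.1103 = +0.8138
Relative change = +0.8138 / 4.1103 × 100% = +19.8%
→ the slope increases when the point is added.

A high-leverage point only changes the slope if it is off the original line; here y = 110.12 is above the original trend, so the slope increases.
In practice: check such a point for data-entry or measurement error; investigate whether it comes from the same population as the rest of the sample.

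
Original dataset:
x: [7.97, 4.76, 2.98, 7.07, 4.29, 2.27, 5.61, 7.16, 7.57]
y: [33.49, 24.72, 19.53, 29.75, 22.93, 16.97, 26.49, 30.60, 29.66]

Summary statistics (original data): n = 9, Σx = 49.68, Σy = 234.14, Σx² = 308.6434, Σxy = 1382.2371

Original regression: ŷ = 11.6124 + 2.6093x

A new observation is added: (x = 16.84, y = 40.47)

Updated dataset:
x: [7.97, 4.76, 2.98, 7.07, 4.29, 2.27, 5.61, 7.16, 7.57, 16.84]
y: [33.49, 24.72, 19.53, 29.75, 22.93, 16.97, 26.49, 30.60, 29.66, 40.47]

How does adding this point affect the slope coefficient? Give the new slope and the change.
The slope changes from 2.6093 to 1.5831 (change of -1.0262, or -39.3%).

The new point has HIGH LEVERAGE: x = 16.84 is far from the original mean x̄ = 49.68/9 ≈ 5.52 (original range [2.27, 7.97]).

Step 1: Update the sums with the new point (n goes from 9 to 10)
Σx  = 49.68 + 16.84 = 66.52
Σy  = 234.14 + 40.47 = 274.61
Σx² = 308.6434 + 16.84² = 308.6434 + 283.5856 = 592.2290
Σxy = 1382.2371 + 16.84×40.47 = 1382.2371 + 681.5148 = 2063.7519

Step 2: Recompute the slope with b₁ = (nΣxy − ΣxΣy) / (nΣx² − (Σx)²)
Numerator   = 10×2063.7519 − 66.52×274.61 = 20637.5190 − 18267.0572 = 2370.4618
Denominator = 10×592.2290 − 66.52² = 5922.2900 − 4424.9104 = 1497.3796
b₁(new) = 2370.4618 / 1497.3796 = 1.5831

(Same formula on the original sums: (9×1382.2371 − 49.68×234.14) / (9×308.6434 − 49.68²) = 808.0587 / 309.6882 = 2.6093, matching the given fit.)

Step 3: Change in slope
Δβ₁ = 1.5831 − 2.6093 = -1.0262
Relative change = -1.0262 / 2.6093 × 100% = -39.3%
→ the slope decreases when the point is added.

A high-leverage point only changes the slope if it is off the original line; here y = 40.47 is below the original trend, so the slope decreases.
In practice: refit with and without it and report both if conclusions differ.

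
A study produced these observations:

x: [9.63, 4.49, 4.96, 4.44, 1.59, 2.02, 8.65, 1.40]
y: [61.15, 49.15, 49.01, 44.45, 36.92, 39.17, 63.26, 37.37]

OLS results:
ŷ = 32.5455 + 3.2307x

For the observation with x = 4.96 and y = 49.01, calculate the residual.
Residual = 0.4402

The residual is the difference between the actual value and the predicted value:

Residual = y - ŷ

Step 1: Calculate predicted value
ŷ = 32.5455 + 3.2307 × 4.96
ŷ = 48.5698

Step 2: Calculate residual
Residual = 49.01 - 48.5698
Residual = 0.4402

The residual is positive, so the observed y = 49.01 sits above the regression line (the line underestimates it by 0.4402).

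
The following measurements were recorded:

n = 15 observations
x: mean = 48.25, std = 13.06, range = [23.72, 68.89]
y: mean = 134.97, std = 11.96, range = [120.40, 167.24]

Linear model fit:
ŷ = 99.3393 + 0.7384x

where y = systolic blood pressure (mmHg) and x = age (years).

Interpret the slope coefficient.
An increase of one year in age is associated with a 0.7384 mmHg increase in predicted blood pressure.

β₁ = 0.7384 is the change in predicted blood pressure (mmHg) per additional year of age.

Interpretation:
- Age up by 1 year → predicted blood pressure increases by 0.7384 mmHg
- This is a linear approximation: the same per-unit change is assumed across the whole observed x range
- The slope describes association in these data, not necessarily a causal effect

The intercept β₀ = 99.3393 is the predicted blood pressure when age = 0; since the smallest observed x is 23.72, this is an extrapolation and mainly anchors the line.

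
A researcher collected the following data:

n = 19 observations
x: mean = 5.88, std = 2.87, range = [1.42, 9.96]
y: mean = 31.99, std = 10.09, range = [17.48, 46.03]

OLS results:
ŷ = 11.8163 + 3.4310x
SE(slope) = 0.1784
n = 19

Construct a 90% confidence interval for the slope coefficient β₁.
The 90% CI for β₁ is (3.1207, 3.7413)

Confidence interval for the slope:

The 90% CI for β₁ is: β̂₁ ± t*(α/2, n-2) × SE(β̂₁)

Step 1: Find critical t-value
- Confidence level = 0.9
- Degrees of freedom = n - 2 = 19 - 2 = 17
- t*(α/2, 17) = 1.7396

Step 2: Calculate margin of error
Margin = 1.7396 × 0.1784 = 0.3103

Step 3: Construct interval
CI = 3.4310 ± 0.3103
CI = (3.1207, 3.7413)

Interpretation: each one-unit increase in x is associated with a change in mean y of between 3.1207 and 3.7413, with 90% confidence.
Since 0 is outside the interval, a two-sided test at α = 0.10 would reject H₀: β₁ = 0.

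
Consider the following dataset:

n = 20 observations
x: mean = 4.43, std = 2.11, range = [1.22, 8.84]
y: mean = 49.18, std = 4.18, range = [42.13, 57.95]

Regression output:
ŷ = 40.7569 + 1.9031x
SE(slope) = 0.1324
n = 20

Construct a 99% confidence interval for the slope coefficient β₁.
The 99% CI for β₁ is (1.5220, 2.2842)

Confidence interval for the slope:

The 99% CI for β₁ is: β̂₁ ± t*(α/2, n-2) × SE(β̂₁)

Step 1: Find critical t-value
- Confidence level = 0.99
- Degrees of freedom = n - 2 = 20 - 2 = 18
- t*(α/2, 18) = 2.8784

Step 2: Calculate margin of error
Margin = 2.8784 × 0.1324 = 0.3811

Step 3: Construct interval
CI = 1.9031 ± 0.3811
CI = (1.5220, 2.2842)

Interpretation: each one-unit increase in x is associated with a change in mean y of between 1.5220 and 2.2842, with 99% confidence.
Since 0 is outside the interval, a two-sided test at α = 0.01 would reject H₀: β₁ = 0.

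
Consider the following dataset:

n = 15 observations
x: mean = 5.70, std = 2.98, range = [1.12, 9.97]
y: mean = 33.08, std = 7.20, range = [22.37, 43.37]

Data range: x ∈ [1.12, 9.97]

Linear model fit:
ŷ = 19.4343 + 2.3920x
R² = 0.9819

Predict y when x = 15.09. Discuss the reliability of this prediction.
The equation gives ŷ = 55.5296; however x = 15.09 is 5.12 units above the observed range, so this extrapolated value should not be trusted.

Prediction calculation:
ŷ = 19.4343 + 2.3920 × 15.09
ŷ = 55.5296

Reliability:
- Data range: x ∈ [1.12, 9.97]
- Prediction point: x = 15.09 is 5.12 units above the observed range → this is EXTRAPOLATION, not interpolation

Why that matters here:
- The linear relationship may not hold outside the observed range
- The standard error of prediction grows with (x − x̄)², and x = 15.09 is far from x̄ = 5.70
- There are no observations near this x to validate the fitted line there

The R² = 0.9819 only validates the fit within [1.12, 9.97]; treat ŷ = 55.5296 with caution.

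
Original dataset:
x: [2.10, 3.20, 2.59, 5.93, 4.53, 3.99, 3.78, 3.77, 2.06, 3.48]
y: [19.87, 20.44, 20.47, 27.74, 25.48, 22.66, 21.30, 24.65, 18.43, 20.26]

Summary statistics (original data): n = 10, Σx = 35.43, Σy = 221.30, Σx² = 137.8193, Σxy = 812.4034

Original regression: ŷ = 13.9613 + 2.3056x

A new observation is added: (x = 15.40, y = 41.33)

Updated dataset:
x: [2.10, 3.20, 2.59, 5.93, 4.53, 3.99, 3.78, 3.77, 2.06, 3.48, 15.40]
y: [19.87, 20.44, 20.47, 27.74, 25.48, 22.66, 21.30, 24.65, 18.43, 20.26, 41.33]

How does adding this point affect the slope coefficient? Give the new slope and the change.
Adding the point moves β₁ from 2.3056 to 1.6795, i.e. it decreases by 0.6261 (-27.2%).

The new point has HIGH LEVERAGE: x = 15.40 is far from the original mean x̄ = 35.43/10 ≈ 3.54 (original range [2.06, 5.93]).

Step 1: Update the sums with the new point (n goes from 10 to 11)
Σx  = 35.43 + 15.40 = 50.83
Σy  = 221.30 + 41.33 = 262.63
Σx² = 137.8193 + 15.40² = 137.8193 + 237.1600 = 374.9793
Σxy = 812.4034 + 15.40×41.33 = 812.4034 + 636.4820 = 1448.8854

Step 2: Recompute the slope with b₁ = (nΣxy − ΣxΣy) / (nΣx² − (Σx)²)
Numerator   = 11×1448.8854 − 50.83×262.63 = 15937.7394 − 13349.4829 = 2588.2565
Denominator = 11×374.9793 − 50.83² = 4124.7723 − 2583.6889 = 1541.0834
b₁(new) = 2588.2565 / 1541.0834 = 1.6795

(Same formula on the original sums: (10×812.4034 − 35.43×221.30) / (10×137.8193 − 35.43²) = 283.3750 / 122.9081 = 2.3056, matching the given fit.)

Step 3: Change in slope
Δβ₁ = 1.6795 − 2.3056 = -0.6261
Relative change = -0.6261 / 2.3056 × 100% = -27.2%
→ the slope decreases when the point is added.

A high-leverage point only changes the slope if it is off the original line; here y = 41.33 is below the original trend, so the slope decreases.
In practice: check such a point for data-entry or measurement error; refit with and without it and report both if conclusions differ.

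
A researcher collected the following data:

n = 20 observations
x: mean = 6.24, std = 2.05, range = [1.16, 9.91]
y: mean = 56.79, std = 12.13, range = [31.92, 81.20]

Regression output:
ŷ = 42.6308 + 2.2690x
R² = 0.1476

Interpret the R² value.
About 14.76% of the variability in y is accounted for by the regression on x (R² = 0.1476) — a weak linear fit.

R² = 1 − SS_res/SS_tot compares the residual scatter to the total scatter of y about its mean.

Here R² = 0.1476:
- Explained: 14.76% of the variation in y
- Unexplained (residual): 100% − 14.76% = 85.24%
- Rule of thumb (below 0.3 weak; 0.3 to below 0.7 moderate; 0.7 and above strong) → weak

Note: R² says nothing about causation, and a high R² does not by itself mean the linear form is appropriate — check the residuals.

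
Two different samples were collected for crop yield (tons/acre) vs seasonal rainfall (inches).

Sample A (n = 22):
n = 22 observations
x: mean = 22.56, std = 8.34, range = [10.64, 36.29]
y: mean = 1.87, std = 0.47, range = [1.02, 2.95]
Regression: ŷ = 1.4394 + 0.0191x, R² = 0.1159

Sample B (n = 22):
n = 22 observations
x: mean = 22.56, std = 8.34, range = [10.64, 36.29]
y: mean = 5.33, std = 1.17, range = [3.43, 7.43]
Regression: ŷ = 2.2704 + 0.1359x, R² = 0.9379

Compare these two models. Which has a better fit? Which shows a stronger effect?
Model B has the better fit (R² = 0.9379 vs 0.1159). Model B shows the stronger effect (|β₁| = 0.1359 vs 0.0191).

Model Comparison:

Fit — compare R²:
- Model A: R² = 0.1159 → 11.59% of variance in crop yield explained
- Model B: R² = 0.9379 → 93.79% of variance in crop yield explained
- 0.9379 > 0.1159 → Model B has the better fit

Effect size (slope magnitude):
- Model A: β₁ = 0.0191 → predicted crop yield rises 0.0191 tons/acre per additional inch of rainfall
- Model B: β₁ = 0.1359 → predicted crop yield rises 0.1359 tons/acre per additional inch of rainfall
- |0.0191| < |0.1359| → Model B shows the stronger marginal effect

Notes:
- R² measures how tightly points cluster around the line; β₁ measures how steep the line is — they answer different questions.
- The two samples could reflect different populations, time periods, or measurement quality.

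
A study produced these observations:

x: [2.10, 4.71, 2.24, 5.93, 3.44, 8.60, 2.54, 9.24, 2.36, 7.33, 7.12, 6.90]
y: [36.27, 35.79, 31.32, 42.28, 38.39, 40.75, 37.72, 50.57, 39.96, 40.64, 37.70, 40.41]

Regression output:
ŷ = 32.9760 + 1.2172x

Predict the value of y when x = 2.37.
ŷ = 35.8608

x = 2.37 lies inside the observed range [2.10, 9.24], so the fitted equation applies directly:

ŷ = 32.9760 + 1.2172 × 2.37
ŷ = 32.9760 + 2.8848
ŷ = 35.8608

This is the fitted mean response at that x — an individual observation would come with a wider prediction interval.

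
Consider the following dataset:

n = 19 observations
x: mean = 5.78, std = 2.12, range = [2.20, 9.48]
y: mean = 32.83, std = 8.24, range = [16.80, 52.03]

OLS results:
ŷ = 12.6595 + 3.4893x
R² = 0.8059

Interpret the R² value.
R² = 0.8059 means 80.59% of the variation in y is explained by the linear relationship with x. This indicates a strong fit.

R² = 1 − SS_res/SS_tot compares the residual scatter to the total scatter of y about its mean.

Here R² = 0.8059:
- Explained: 80.59% of the variation in y
- Unexplained (residual): 100% − 80.59% = 19.41%
- Rule of thumb (below 0.3 weak; 0.3 to below 0.7 moderate; 0.7 and above strong) → strong

Calculation: R² = 1 − (SS_res / SS_tot), where SS_res is the sum of squared residuals and SS_tot the total sum of squares.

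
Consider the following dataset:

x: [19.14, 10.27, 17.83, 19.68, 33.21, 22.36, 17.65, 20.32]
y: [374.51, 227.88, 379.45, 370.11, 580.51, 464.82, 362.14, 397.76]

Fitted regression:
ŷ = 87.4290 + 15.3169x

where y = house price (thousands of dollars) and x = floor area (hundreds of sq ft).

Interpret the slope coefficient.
An increase of one hundred sq ft in floor area is associated with a 15.3169 thousand dollars increase in predicted house price.

β₁ = 15.3169 is the change in predicted house price (thousand dollars) per additional hundred sq ft of floor area.

Interpretation:
- Floor area up by 1 hundred sq ft → predicted house price increases by 15.3169 thousand dollars
- The effect is assumed constant over the observed range of x (linearity)

The intercept β₀ = 87.4290 is the predicted house price when floor area = 0; since the smallest observed x is 10.27, this is an extrapolation and mainly anchors the line.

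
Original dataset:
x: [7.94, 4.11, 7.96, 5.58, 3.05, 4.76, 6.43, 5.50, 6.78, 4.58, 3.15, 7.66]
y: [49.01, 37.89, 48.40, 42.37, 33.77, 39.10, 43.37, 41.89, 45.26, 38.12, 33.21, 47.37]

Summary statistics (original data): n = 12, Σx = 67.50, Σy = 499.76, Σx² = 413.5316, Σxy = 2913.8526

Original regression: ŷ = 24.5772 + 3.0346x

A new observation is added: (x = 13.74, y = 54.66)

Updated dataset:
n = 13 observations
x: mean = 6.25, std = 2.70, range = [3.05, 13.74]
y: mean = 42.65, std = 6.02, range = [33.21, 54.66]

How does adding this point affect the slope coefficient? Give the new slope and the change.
Adding the point moves β₁ from 3.0346 to 2.1154, i.e. it decreases by 0.9192 (-30.3%).

The new point has HIGH LEVERAGE: x = 13.74 is far from the original mean x̄ = 67.50/12 ≈ 5.63 (original range [3.05, 7.96]).

Step 1: Update the sums with the new point (n goes from 12 to 13)
Σx  = 67.50 + 13.74 = 81.24
Σy  = 499.76 + 54.66 = 554.42
Σx² = 413.5316 + 13.74² = 413.5316 + 188.7876 = 602.3192
Σxy = 2913.8526 + 13.74×54.66 = 2913.8526 + 751.0284 = 3664.8810

Step 2: Recompute the slope with b₁ = (nΣxy − ΣxΣy) / (nΣx² − (Σx)²)
Numerator   = 13×3664.8810 − 81.24×554.42 = 47643.4530 − 45041.0808 = 2602.3722
Denominator = 13×602.3192 − 81.24² = 7830.1496 − 6599.9376 = 1230.2120
b₁(new) = 2602.3722 / 1230.2120 = 2.1154

(Same formula on the original sums: (12×2913.8526 − 67.50×499.76) / (12×413.5316 − 67.50²) = 1232.4312 / 406.1292 = 3.0346, matching the given fit.)

Step 3: Change in slope
Δβ₁ = 2.1154 − 3.0346 = -0.9192
Relative change = -0.9192 / 3.0346 × 100% = -30.3%
→ the slope decreases when the point is added.

A high-leverage point only changes the slope if it is off the original line; here y = 54.66 is below the original trend, so the slope decreases.
In practice: check such a point for data-entry or measurement error; investigate whether it comes from the same population as the rest of the sample.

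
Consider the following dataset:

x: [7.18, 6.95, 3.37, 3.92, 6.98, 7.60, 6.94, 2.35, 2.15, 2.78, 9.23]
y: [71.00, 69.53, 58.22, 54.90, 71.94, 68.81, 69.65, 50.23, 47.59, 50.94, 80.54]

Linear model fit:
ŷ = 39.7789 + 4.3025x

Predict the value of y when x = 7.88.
ŷ = 73.6826

To predict y for x = 7.88, substitute into the regression equation:

ŷ = 39.7789 + 4.3025 × 7.88
ŷ = 39.7789 + 33.9037
ŷ = 73.6826

This is a point prediction; actual observations scatter around it by roughly the residual standard deviation.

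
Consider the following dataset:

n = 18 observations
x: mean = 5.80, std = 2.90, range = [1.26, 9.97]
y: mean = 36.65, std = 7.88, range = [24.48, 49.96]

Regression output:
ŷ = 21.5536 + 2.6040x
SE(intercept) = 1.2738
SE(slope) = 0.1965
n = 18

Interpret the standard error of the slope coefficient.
SE(slope) = 0.1965 measures the uncertainty in the estimated slope. The coefficient is estimated precisely (SE/|β̂₁| = 7.5%).

SE(β̂₁) = s / √Sxx, where s is the residual standard deviation and Sxx = Σ(x − x̄)². It is the yardstick for how far β̂₁ = 2.6040 could plausibly be from the true slope.

Relative precision:
- SE / |β̂₁| = 0.1965 / 2.6040 = 7.5%
- Rule of thumb (under 20%: precise; 20% to under 50%: moderately precise; 50% or more: imprecise) → precise

Link to the t-test: t = β̂₁ / SE(β̂₁) = 2.6040 / 0.1965 = 13.2519, the statistic for H₀: β₁ = 0.

What drives SE(β̂₁): larger n (here n = 18) → smaller SE; more residual scatter → larger SE; wider spread of x values → smaller SE.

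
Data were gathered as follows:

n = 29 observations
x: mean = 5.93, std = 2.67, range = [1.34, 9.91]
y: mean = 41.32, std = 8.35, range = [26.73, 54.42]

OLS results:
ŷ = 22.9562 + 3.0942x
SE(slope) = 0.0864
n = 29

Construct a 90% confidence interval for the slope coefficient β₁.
The 90% CI for β₁ is (2.9470, 3.2414)

Confidence interval for the slope:

The 90% CI for β₁ is: β̂₁ ± t*(α/2, n-2) × SE(β̂₁)

Step 1: Find critical t-value
- Confidence level = 0.9
- Degrees of freedom = n - 2 = 29 - 2 = 27
- t*(α/2, 27) = 1.7033

Step 2: Calculate margin of error
Margin = 1.7033 × 0.0864 = 0.1472

Step 3: Construct interval
CI = 3.0942 ± 0.1472
CI = (2.9470, 3.2414)

Interpretation: each one-unit increase in x is associated with a change in mean y of between 2.9470 and 3.2414, with 90% confidence.
Both endpoints are positive, so the data support a genuinely positive slope at this confidence level.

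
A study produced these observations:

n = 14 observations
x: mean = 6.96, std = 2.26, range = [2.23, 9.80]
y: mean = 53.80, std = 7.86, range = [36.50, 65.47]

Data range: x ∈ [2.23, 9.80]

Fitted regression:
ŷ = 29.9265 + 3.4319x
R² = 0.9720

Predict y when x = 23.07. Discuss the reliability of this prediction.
ŷ = 109.1004 (extrapolation — x = 23.07 lies outside [2.23, 9.80], so reliability is low).

Prediction calculation:
ŷ = 29.9265 + 3.4319 × 23.07
ŷ = 109.1004

Reliability:
- Data range: x ∈ [2.23, 9.80]
- Prediction point: x = 23.07 is 13.27 units above the observed range → this is EXTRAPOLATION, not interpolation

Why that matters here:
- Real relationships often flatten, saturate, or turn nonlinear at extremes
- The standard error of prediction grows with (x − x̄)², and x = 23.07 is far from x̄ = 6.96
- R² describes fit only over the sampled x values; it says nothing about behaviour beyond them

Report the number if required, but flag clearly that it is an extrapolation.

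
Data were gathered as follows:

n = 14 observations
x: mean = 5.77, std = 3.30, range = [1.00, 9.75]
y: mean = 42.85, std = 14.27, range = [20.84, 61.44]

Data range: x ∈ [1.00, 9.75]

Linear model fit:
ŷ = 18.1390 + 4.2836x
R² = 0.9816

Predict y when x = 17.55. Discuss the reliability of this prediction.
ŷ = 93.3162 (extrapolation — x = 17.55 lies outside [1.00, 9.75], so reliability is low).

Prediction calculation:
ŷ = 18.1390 + 4.2836 × 17.55
ŷ = 93.3162

Reliability:
- Data range: x ∈ [1.00, 9.75]
- Prediction point: x = 17.55 is 7.80 units above the observed range → this is EXTRAPOLATION, not interpolation

Why that matters here:
- Real relationships often flatten, saturate, or turn nonlinear at extremes
- The linear relationship may not hold outside the observed range
- There are no observations near this x to validate the fitted line there

A defensible statement: 'if the linear trend continued to x = 17.55, y would be about 93.3162' — the premise is untested.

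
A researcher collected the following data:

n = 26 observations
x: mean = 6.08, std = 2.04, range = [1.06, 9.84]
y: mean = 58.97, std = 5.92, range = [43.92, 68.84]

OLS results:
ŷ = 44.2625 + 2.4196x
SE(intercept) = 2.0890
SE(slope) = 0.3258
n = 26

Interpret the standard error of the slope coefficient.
SE(β̂₁) = 0.3258 is the estimated standard deviation of the slope estimate across repeated samples; relative to β̂₁ = 2.4196 that is 13.5%, a precise estimate.

SE(β̂₁) = 0.3258 says: if we drew many samples of n = 26 from the same population and refit each time, the fitted slopes would scatter with a standard deviation of roughly 0.3258 around the true β₁.

Relative precision:
- SE / |β̂₁| = 0.3258 / 2.4196 = 13.5%
- Rule of thumb (under 20%: precise; 20% to under 50%: moderately precise; 50% or more: imprecise) → precise

Link to the t-test: t = β̂₁ / SE(β̂₁) = 2.4196 / 0.3258 = 7.4266, the statistic for H₀: β₁ = 0.

What drives SE(β̂₁): more residual scatter → larger SE; larger n (here n = 26) → smaller SE; wider spread of x values → smaller SE.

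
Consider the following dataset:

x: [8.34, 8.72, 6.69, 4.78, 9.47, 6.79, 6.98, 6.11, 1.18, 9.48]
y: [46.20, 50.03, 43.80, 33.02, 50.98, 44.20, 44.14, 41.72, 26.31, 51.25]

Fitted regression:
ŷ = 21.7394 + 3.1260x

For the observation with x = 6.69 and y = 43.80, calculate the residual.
Residual = 1.1477

The residual is the difference between the actual value and the predicted value:

Residual = y - ŷ

Step 1: Calculate predicted value
ŷ = 21.7394 + 3.1260 × 6.69
ŷ = 42.6523

Step 2: Calculate residual
Residual = 43.80 - 42.6523
Residual = 1.1477

Sign check: y > ŷ, so the point is above the line and the fit underestimates here.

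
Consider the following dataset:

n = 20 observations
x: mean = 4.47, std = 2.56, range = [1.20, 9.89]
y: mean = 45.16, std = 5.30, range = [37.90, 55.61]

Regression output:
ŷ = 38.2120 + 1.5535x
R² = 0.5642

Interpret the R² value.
R² = 0.5642 means 56.42% of the variation in y is explained by the linear relationship with x. This indicates a moderate fit.

The coefficient of determination R² is the fraction of the total variation in y that the fitted line accounts for.

Here R² = 0.5642:
- Explained: 56.42% of the variation in y
- Unexplained (residual): 100% − 56.42% = 43.58%
- Rule of thumb (below 0.3 weak; 0.3 to below 0.7 moderate; 0.7 and above strong) → moderate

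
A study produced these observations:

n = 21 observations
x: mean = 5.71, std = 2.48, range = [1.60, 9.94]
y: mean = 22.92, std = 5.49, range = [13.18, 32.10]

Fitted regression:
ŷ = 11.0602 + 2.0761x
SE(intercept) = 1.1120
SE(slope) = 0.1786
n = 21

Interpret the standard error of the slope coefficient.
SE(slope) = 0.1786 measures the uncertainty in the estimated slope. The coefficient is estimated precisely (SE/|β̂₁| = 8.6%).

SE(β̂₁) = 0.1786 says: if we drew many samples of n = 21 from the same population and refit each time, the fitted slopes would scatter with a standard deviation of roughly 0.1786 around the true β₁.

Relative precision:
- SE / |β̂₁| = 0.1786 / 2.0761 = 8.6%
- Rule of thumb (under 20%: precise; 20% to under 50%: moderately precise; 50% or more: imprecise) → precise

Link to interval estimation: a confidence interval for β₁ is β̂₁ ± t* × 0.1786, so SE sets the half-width per unit of t*.

What drives SE(β̂₁): larger n (here n = 21) → smaller SE.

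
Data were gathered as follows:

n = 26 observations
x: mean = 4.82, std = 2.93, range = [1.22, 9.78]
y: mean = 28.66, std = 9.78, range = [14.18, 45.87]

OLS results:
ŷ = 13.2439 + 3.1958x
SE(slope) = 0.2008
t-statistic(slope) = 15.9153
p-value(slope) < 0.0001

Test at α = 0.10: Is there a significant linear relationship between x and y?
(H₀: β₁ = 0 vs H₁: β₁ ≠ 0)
Reject H₀: p-value < 0.0001 < α = 0.10. The linear relationship is significant at the 10% level.

Hypothesis test for the slope coefficient:

H₀: β₁ = 0 (no linear relationship)
H₁: β₁ ≠ 0 (linear relationship exists)

Test statistic: t = β̂₁ / SE(β̂₁) = 3.1958 / 0.2008 = 15.9153

The p-value (<0.0001) is the probability, under H₀, of a t-statistic at least as extreme as |t| = 15.9153 (two-sided, df = n − 2 = 24).

Decision rule: reject H₀ if p-value < α.
p-value < 0.0001 < α = 0.10 → reject H₀.

At α = 0.10 the data do provide convincing evidence of a nonzero slope.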